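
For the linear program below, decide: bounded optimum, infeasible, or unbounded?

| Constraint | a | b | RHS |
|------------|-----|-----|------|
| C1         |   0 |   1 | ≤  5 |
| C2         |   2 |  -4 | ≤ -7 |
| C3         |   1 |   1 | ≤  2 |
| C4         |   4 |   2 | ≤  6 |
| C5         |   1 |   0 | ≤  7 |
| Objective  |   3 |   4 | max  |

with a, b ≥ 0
The point (0, 2) satisfies every constraint, so the LP is feasible; the constraints give a ≤ 7 and b ≤ 5, which with a, b ≥ 0 keep the feasible region inside a bounded box. A feasible, bounded LP attains a finite optimum at a vertex.

Evaluating z = 3a + 4b at each vertex:
  (0, 1.75): z = 7
  (0.1667, 1.833): z = 7.833
  (0, 2): z = 8

Bounded optimum: z* = 8 at (0, 2).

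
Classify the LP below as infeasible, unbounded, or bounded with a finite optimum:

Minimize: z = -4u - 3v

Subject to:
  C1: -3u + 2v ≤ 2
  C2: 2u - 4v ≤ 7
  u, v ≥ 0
Feasible point: (0, 0) satisfies every constraint, so the LP is feasible.
Direction d = (1, 1): for each constraint row a, a·d ≤ 0 —
  (-3)(1) + (2)(1) = -1 ≤ 0
  (2)(1) + (-4)(1) = -2 ≤ 0
and d ≥ 0, so (0, 0) + t·d stays feasible for every t ≥ 0. Along this ray z = -4u - 3v changes by -7 per unit t, so z → −∞.

The LP is unbounded; z can be made arbitrarily small.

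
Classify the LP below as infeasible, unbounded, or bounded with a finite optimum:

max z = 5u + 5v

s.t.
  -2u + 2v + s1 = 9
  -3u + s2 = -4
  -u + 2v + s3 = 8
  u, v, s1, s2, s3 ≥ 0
Feasible point: (2, 0) satisfies every constraint, so the LP is feasible.
Direction d = (1, 0): for each constraint row a, a·d ≤ 0 —
  (-2)(1) + (2)(0) = -2 ≤ 0
  (-3)(1) + (0)(0) = -3 ≤ 0
  (-1)(1) + (2)(0) = -1 ≤ 0
and d ≥ 0, so (2, 0) + t·d stays feasible for every t ≥ 0. Along this ray z = 5u + 5v changes by 5 per unit t, so z → +∞.

Unbounded — the objective can increase without bound over the feasible region.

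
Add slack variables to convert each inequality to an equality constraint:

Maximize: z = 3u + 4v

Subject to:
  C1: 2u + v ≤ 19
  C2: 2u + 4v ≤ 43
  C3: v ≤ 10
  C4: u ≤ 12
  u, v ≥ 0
max z = 3u + 4v

s.t.
  2u + v + s1 = 19
  2u + 4v + s2 = 43
  v + s3 = 10
  u + s4 = 12
  u, v, s1, s2, s3, s4 ≥ 0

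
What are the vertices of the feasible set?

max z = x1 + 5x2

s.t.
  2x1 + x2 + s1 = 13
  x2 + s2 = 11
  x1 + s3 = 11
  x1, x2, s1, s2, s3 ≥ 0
Each vertex is the intersection of two constraint boundaries that also satisfies all remaining constraints:
  x1 = 0 and x2 = 0 → (0, 0)
  2x1 + x2 = 13 and x2 = 0 → (6.5, 0)
  2x1 + x2 = 13 and x2 = 11 → (1, 11)
  x2 = 11 and x1 = 0 → (0, 11)

Vertices: (0, 0), (6.5, 0), (1, 11), (0, 11)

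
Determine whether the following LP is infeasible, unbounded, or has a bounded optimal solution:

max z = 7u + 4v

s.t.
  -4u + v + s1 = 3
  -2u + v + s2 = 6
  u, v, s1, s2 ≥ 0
Feasible point: (0, 0) satisfies every constraint, so the LP is feasible.
Direction d = (1, 0): for each constraint row a, a·d ≤ 0 —
  (-4)(1) + (1)(0) = -4 ≤ 0
  (-2)(1) + (1)(0) = -2 ≤ 0
and d ≥ 0, so (0, 0) + t·d stays feasible for every t ≥ 0. Along this ray z = 7u + 4v changes by 7 per unit t, so z → +∞.

The LP is unbounded; z can be made arbitrarily large.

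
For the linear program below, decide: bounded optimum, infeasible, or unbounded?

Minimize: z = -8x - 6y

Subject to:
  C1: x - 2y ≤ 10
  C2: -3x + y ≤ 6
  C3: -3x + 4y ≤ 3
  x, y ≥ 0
Feasible point: (0, 0) satisfies every constraint, so the LP is feasible.
Direction d = (2, 1): for each constraint row a, a·d ≤ 0 —
  (1)(2) + (-2)(1) = 0 ≤ 0
  (-3)(2) + (1)(1) = -5 ≤ 0
  (-3)(2) + (4)(1) = -2 ≤ 0
and d ≥ 0, so (0, 0) + t·d stays feasible for every t ≥ 0. Along this ray z = -8x - 6y changes by -22 per unit t, so z → −∞.

The LP is unbounded; z can be made arbitrarily small.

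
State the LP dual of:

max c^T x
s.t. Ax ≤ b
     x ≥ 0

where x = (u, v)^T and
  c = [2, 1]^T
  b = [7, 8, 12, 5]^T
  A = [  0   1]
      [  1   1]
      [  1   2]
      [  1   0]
Minimize: z = 7y1 + 8y2 + 12y3 + 5y4

Subject to:
  C1: -y2 - y3 - y4 ≤ -2
  C2: -y1 - y2 - 2y3 ≤ -1
  y1, y2, y3, y4 ≥ 0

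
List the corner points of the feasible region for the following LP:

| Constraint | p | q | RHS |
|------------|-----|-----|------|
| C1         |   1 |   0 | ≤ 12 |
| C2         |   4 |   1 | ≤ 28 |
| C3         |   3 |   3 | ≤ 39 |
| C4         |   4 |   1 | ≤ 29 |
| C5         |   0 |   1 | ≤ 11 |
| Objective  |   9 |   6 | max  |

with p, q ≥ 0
Each vertex is the intersection of two constraint boundaries that also satisfies all remaining constraints:
  p = 0 and q = 0 → (0, 0)
  4p + q = 28 and q = 0 → (7, 0)
  4p + q = 28 and 3p + 3q = 39 → (5, 8)
  3p + 3q = 39 and q = 11 → (2, 11)
  q = 11 and p = 0 → (0, 11)

Vertices: (0, 0), (7, 0), (5, 8), (2, 11), (0, 11)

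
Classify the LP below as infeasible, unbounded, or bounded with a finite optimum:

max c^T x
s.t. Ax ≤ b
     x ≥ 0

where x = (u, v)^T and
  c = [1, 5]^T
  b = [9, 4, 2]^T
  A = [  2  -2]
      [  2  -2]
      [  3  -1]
Feasible point: (0, 0) satisfies every constraint, so the LP is feasible.
Direction d = (0, 1): for each constraint row a, a·d ≤ 0 —
  (2)(0) + (-2)(1) = -2 ≤ 0
  (2)(0) + (-2)(1) = -2 ≤ 0
  (3)(0) + (-1)(1) = -1 ≤ 0
and d ≥ 0, so (0, 0) + t·d stays feasible for every t ≥ 0. Along this ray z = u + 5v changes by 5 per unit t, so z → +∞.

Unbounded: there is a feasible ray along which z → +∞.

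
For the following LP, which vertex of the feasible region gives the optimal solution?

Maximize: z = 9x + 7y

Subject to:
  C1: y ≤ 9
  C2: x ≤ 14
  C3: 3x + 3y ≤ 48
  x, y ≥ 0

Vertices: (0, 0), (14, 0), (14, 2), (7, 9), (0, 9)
Evaluating z = 9x + 7y at each vertex:
  (0, 0): z = 0
  (14, 0): z = 126
  (14, 2): z = 140
  (7, 9): z = 126
  (0, 9): z = 63

The largest value is z = 140, attained at (14, 2).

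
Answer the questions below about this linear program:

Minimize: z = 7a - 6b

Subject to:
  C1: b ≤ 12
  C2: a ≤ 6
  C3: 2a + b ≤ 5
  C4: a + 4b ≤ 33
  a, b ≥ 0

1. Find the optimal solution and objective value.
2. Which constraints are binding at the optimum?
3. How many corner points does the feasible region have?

1. a = 0, b = 5, z = -30
2. C3, a ≥ 0
3. 3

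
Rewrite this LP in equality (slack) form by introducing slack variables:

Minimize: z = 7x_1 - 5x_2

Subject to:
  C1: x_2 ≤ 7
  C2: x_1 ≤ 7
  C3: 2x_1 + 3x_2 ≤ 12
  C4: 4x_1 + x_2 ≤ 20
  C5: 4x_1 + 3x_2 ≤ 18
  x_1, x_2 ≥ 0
min z = 7x_1 - 5x_2

s.t.
  x_2 + s1 = 7
  x_1 + s2 = 7
  2x_1 + 3x_2 + s3 = 12
  4x_1 + x_2 + s4 = 20
  4x_1 + 3x_2 + s5 = 18
  x_1, x_2, s1, s2, s3, s4, s5 ≥ 0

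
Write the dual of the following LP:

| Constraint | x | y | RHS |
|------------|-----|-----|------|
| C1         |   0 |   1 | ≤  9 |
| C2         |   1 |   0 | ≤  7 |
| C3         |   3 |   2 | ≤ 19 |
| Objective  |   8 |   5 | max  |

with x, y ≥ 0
Minimize: z = 9y1 + 7y2 + 19y3

Subject to:
  C1: -y2 - 3y3 ≤ -8
  C2: -y1 - 2y3 ≤ -5
  y1, y2, y3 ≥ 0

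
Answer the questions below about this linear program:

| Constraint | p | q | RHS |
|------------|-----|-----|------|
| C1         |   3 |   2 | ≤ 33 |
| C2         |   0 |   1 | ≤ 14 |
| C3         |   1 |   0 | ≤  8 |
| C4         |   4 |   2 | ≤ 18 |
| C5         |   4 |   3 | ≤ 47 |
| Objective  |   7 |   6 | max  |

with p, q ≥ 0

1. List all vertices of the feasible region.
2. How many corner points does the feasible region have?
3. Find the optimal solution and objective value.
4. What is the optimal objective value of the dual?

1. (0, 0), (4.5, 0), (0, 9)
2. 3
3. p = 0, q = 9, z = 54
4. 54 (by strong duality, equal to the primal optimum)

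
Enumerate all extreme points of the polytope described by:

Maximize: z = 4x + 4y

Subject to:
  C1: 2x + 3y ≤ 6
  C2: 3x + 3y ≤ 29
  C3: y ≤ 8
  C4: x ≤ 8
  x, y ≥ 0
Each vertex is the intersection of two constraint boundaries that also satisfies all remaining constraints:
  x = 0 and y = 0 → (0, 0)
  2x + 3y = 6 and y = 0 → (3, 0)
  2x + 3y = 6 and x = 0 → (0, 2)

Vertices: (0, 0), (3, 0), (0, 2)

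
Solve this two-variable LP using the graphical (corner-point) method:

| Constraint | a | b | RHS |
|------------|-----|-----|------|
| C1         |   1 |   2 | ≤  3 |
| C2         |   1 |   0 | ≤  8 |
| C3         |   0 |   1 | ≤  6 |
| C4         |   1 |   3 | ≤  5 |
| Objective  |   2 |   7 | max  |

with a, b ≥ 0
Each vertex is the intersection of two constraint boundaries that also satisfies all remaining constraints:
  a = 0 and b = 0 → (0, 0)
  a + 2b = 3 and b = 0 → (3, 0)
  a + 2b = 3 and a = 0 → (0, 1.5)

Evaluating z = 2a + 7b at each vertex:
  (0, 0): z = 0
  (3, 0): z = 6
  (0, 1.5): z = 10.5

The maximum is at (0, 1.5) with z = 10.5.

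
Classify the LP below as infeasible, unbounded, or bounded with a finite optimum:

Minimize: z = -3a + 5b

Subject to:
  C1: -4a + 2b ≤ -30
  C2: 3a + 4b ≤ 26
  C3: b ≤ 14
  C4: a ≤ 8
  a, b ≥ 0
The point (8, 0) satisfies every constraint, so the LP is feasible; the constraints give a ≤ 8 and b ≤ 14, which with a, b ≥ 0 keep the feasible region inside a bounded box. A feasible, bounded LP attains a finite optimum at a vertex.

Feasible with finite optimum z* = -24 at (8, 0).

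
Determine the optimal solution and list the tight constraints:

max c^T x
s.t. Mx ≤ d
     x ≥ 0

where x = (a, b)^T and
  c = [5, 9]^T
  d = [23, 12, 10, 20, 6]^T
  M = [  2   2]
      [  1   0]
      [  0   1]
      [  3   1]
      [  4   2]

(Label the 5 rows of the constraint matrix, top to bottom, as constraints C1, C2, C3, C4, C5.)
Optimal: a = 0, b = 3
Slack at optimum:
  C1: slack = 17
  C2: slack = 12
  C3: slack = 7
  C4: slack = 17
  C5: slack = 0 (binding)
  a ≥ 0: a = 0 (binding)
  b ≥ 0: b = 3
Binding constraints: C5, a ≥ 0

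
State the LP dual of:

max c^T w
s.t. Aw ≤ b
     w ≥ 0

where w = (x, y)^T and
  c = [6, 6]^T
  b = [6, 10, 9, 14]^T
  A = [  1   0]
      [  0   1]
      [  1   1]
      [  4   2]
Minimize: z = 6y1 + 10y2 + 9y3 + 14y4

Subject to:
  C1: -y1 - y3 - 4y4 ≤ -6
  C2: -y2 - y3 - 2y4 ≤ -6
  y1, y2, y3, y4 ≥ 0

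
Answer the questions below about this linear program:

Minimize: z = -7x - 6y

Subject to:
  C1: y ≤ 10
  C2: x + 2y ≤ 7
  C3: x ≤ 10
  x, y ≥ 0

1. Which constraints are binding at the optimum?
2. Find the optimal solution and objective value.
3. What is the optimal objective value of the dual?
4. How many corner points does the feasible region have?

1. C2, y ≥ 0
2. x = 7, y = 0, z = -49
3. -49 (by strong duality, equal to the primal optimum)
4. 3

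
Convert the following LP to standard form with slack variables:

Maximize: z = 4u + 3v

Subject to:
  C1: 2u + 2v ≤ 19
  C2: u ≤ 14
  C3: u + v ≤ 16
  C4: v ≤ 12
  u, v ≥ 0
max z = 4u + 3v

s.t.
  2u + 2v + s1 = 19
  u + s2 = 14
  u + v + s3 = 16
  v + s4 = 12
  u, v, s1, s2, s3, s4 ≥ 0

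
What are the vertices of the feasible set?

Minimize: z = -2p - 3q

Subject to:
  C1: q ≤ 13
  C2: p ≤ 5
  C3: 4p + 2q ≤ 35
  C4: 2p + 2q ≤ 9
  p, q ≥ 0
Each vertex is the intersection of two constraint boundaries that also satisfies all remaining constraints:
  p = 0 and q = 0 → (0, 0)
  2p + 2q = 9 and q = 0 → (4.5, 0)
  2p + 2q = 9 and p = 0 → (0, 4.5)

Vertices: (0, 0), (4.5, 0), (0, 4.5)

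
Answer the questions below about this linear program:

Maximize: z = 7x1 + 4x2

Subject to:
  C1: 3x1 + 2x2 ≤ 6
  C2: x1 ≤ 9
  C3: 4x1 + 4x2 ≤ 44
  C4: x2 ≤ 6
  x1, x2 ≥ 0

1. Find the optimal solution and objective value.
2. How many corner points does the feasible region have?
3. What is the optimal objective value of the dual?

1. x1 = 2, x2 = 0, z = 14
2. 3
3. 14 (by strong duality, equal to the primal optimum)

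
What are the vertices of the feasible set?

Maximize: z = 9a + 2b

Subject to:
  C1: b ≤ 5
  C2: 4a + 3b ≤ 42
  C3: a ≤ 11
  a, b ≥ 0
Each vertex is the intersection of two constraint boundaries that also satisfies all remaining constraints:
  a = 0 and b = 0 → (0, 0)
  4a + 3b = 42 and b = 0 → (10.5, 0)
  b = 5 and 4a + 3b = 42 → (6.75, 5)
  b = 5 and a = 0 → (0, 5)

Vertices: (0, 0), (10.5, 0), (6.75, 5), (0, 5)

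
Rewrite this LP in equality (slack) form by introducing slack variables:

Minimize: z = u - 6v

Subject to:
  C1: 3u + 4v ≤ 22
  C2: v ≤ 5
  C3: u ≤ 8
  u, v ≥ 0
min z = u - 6v

s.t.
  3u + 4v + s1 = 22
  v + s2 = 5
  u + s3 = 8
  u, v, s1, s2, s3 ≥ 0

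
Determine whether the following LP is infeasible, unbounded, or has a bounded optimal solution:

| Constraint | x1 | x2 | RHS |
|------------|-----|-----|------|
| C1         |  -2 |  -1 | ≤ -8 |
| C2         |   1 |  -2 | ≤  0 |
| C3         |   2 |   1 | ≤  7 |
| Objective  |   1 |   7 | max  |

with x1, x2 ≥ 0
C3 requires 2x1 + x2 ≤ 7, while C1 (-2x1 - x2 ≤ -8) is equivalent to 2x1 + x2 ≥ 8. Together they would need 8 ≤ 2x1 + x2 ≤ 7, which is impossible since 8 > 7. No point satisfies all constraints.

Infeasible — the constraint set is empty.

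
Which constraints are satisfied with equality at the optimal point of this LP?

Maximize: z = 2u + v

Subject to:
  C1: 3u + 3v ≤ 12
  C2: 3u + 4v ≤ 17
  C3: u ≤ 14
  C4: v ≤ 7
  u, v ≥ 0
Optimal: u = 4, v = 0
Binding: C1, v ≥ 0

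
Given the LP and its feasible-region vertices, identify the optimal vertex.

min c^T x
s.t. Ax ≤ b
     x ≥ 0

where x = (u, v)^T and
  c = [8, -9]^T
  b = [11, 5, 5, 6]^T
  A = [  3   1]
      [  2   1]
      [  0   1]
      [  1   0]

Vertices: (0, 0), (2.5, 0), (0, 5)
Evaluating z = 8u - 9v at each vertex:
  (0, 0): z = 0
  (2.5, 0): z = 20
  (0, 5): z = -45

The smallest value is z = -45, attained at (0, 5).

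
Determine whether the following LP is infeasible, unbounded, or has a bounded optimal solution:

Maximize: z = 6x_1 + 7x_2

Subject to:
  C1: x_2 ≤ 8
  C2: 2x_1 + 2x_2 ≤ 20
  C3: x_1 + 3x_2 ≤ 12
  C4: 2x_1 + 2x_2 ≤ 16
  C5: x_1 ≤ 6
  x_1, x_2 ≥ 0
The point (6, 2) satisfies every constraint, so the LP is feasible; the constraints give x_1 ≤ 6 and x_2 ≤ 8, which with x_1, x_2 ≥ 0 keep the feasible region inside a bounded box. A feasible, bounded LP attains a finite optimum at a vertex.

Evaluating z = 6x_1 + 7x_2 at each vertex:
  (0, 0): z = 0
  (6, 0): z = 36
  (6, 2): z = 50
  (0, 4): z = 28

The LP has an optimal solution: (6, 2) with z = 50.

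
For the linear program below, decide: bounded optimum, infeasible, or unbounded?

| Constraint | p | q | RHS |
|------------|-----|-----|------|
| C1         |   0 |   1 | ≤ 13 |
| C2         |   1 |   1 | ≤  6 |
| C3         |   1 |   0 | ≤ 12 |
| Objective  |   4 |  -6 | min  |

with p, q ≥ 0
The point (0, 6) satisfies every constraint, so the LP is feasible; the constraints give p ≤ 12 and q ≤ 13, which with p, q ≥ 0 keep the feasible region inside a bounded box. A feasible, bounded LP attains a finite optimum at a vertex.

Feasible with finite optimum z* = -36 at (0, 6).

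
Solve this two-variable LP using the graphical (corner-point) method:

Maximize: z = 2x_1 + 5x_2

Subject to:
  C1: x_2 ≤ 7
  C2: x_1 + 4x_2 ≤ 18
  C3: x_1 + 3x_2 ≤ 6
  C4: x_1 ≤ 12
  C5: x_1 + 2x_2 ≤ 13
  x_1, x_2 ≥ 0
Each vertex is the intersection of two constraint boundaries that also satisfies all remaining constraints:
  x_1 = 0 and x_2 = 0 → (0, 0)
  x_1 + 3x_2 = 6 and x_2 = 0 → (6, 0)
  x_1 + 3x_2 = 6 and x_1 = 0 → (0, 2)

Evaluating z = 2x_1 + 5x_2 at each vertex:
  (0, 0): z = 0
  (6, 0): z = 12
  (0, 2): z = 10

The maximum is at (6, 0) with z = 12.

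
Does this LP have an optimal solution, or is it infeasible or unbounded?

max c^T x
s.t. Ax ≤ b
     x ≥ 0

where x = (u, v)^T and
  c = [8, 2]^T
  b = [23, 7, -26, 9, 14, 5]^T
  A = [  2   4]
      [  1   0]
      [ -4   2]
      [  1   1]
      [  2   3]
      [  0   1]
The point (7, 0) satisfies every constraint, so the LP is feasible; the constraints give u ≤ 7 and v ≤ 5, which with u, v ≥ 0 keep the feasible region inside a bounded box. A feasible, bounded LP attains a finite optimum at a vertex.

Evaluating z = 8u + 2v at each vertex:
  (6.5, 0): z = 52
  (7, 0): z = 56
  (6.625, 0.25): z = 53.5

Feasible with finite optimum z* = 56 at (7, 0).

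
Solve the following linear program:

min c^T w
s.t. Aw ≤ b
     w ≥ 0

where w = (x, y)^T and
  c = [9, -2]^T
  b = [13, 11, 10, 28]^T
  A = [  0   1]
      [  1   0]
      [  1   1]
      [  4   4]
Each vertex is the intersection of two constraint boundaries that also satisfies all remaining constraints:
  x = 0 and y = 0 → (0, 0)
  4x + 4y = 28 and y = 0 → (7, 0)
  4x + 4y = 28 and x = 0 → (0, 7)

Evaluating z = 9x - 2y at each vertex:
  (0, 0): z = 0
  (7, 0): z = 63
  (0, 7): z = -14

The minimum is at (0, 7) with z = -14.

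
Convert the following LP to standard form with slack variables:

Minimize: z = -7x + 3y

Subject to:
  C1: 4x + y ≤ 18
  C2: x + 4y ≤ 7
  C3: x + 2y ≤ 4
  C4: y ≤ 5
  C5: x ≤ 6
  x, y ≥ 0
min z = -7x + 3y

s.t.
  4x + y + s1 = 18
  x + 4y + s2 = 7
  x + 2y + s3 = 4
  y + s4 = 5
  x + s5 = 6
  x, y, s1, s2, s3, s4, s5 ≥ 0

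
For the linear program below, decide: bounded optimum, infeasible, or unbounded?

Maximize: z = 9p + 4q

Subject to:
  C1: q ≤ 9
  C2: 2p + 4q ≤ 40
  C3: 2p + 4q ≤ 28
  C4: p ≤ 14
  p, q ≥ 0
The point (14, 0) satisfies every constraint, so the LP is feasible; the constraints give p ≤ 14 and q ≤ 9, which with p, q ≥ 0 keep the feasible region inside a bounded box. A feasible, bounded LP attains a finite optimum at a vertex.

Evaluating z = 9p + 4q at each vertex:
  (0, 0): z = 0
  (14, 0): z = 126
  (0, 7): z = 28

Bounded optimum: z* = 126 at (14, 0).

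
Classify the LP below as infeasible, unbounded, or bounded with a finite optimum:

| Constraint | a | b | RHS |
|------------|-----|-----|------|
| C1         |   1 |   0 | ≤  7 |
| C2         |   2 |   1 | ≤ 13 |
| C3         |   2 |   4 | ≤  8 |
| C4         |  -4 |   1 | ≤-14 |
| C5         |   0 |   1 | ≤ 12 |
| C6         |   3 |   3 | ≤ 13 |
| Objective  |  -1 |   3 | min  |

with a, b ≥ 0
The point (4, 0) satisfies every constraint, so the LP is feasible; the constraints give a ≤ 7 and b ≤ 12, which with a, b ≥ 0 keep the feasible region inside a bounded box. A feasible, bounded LP attains a finite optimum at a vertex.

Evaluating z = -a + 3b at each vertex:
  (3.5, 0): z = -3.5
  (4, 0): z = -4
  (3.556, 0.2222): z = -2.889

The LP has an optimal solution: (4, 0) with z = -4.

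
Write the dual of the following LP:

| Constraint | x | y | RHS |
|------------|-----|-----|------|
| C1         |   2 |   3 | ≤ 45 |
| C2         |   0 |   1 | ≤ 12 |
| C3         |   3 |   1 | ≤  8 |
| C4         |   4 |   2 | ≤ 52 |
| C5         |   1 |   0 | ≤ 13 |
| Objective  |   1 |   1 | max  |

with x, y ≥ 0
Minimize: z = 45y1 + 12y2 + 8y3 + 52y4 + 13y5

Subject to:
  C1: -2y1 - 3y3 - 4y4 - y5 ≤ -1
  C2: -3y1 - y2 - y3 - 2y4 ≤ -1
  y1, y2, y3, y4, y5 ≥ 0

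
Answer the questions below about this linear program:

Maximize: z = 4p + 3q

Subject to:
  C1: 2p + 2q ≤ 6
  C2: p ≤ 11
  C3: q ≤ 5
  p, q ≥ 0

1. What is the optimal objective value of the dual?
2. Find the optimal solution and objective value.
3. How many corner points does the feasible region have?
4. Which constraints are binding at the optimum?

1. 12 (by strong duality, equal to the primal optimum)
2. p = 3, q = 0, z = 12
3. 3
4. C1, q ≥ 0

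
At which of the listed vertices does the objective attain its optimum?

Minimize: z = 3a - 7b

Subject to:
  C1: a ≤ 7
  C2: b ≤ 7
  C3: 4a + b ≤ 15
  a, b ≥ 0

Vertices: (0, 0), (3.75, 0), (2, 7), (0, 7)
(0, 7) with z = -49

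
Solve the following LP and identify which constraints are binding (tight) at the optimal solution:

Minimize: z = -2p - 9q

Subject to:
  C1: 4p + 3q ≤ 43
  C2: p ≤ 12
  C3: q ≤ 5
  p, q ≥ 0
Optimal: p = 7, q = 5
Slack at optimum:
  C1: slack = 0 (binding)
  C2: slack = 5
  C3: slack = 0 (binding)
  p ≥ 0: p = 7
  q ≥ 0: q = 5
Binding constraints: C1, C3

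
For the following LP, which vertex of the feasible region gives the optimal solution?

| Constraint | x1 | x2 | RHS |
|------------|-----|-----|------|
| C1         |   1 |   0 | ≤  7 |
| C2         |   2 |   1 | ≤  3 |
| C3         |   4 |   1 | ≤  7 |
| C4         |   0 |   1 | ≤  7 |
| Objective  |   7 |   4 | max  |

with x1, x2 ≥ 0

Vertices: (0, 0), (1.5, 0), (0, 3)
(0, 3) with z = 12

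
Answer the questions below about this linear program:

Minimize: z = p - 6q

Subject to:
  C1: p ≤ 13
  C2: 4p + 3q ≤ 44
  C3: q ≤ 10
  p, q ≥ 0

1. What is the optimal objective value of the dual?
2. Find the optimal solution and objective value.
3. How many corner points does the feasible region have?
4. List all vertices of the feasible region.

1. -60 (by strong duality, equal to the primal optimum)
2. p = 0, q = 10, z = -60
3. 4
4. (0, 0), (11, 0), (3.5, 10), (0, 10)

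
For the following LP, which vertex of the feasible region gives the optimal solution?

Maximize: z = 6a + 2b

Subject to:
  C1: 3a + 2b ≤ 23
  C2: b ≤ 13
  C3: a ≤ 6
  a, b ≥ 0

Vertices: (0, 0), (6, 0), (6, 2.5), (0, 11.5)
(6, 2.5) with z = 41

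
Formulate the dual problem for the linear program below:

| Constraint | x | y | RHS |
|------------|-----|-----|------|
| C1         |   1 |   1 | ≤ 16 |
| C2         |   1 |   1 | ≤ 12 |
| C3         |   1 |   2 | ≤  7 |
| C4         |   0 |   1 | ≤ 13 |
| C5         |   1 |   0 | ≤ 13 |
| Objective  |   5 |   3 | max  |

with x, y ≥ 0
Minimize: z = 16y1 + 12y2 + 7y3 + 13y4 + 13y5

Subject to:
  C1: -y1 - y2 - y3 - y5 ≤ -5
  C2: -y1 - y2 - 2y3 - y4 ≤ -3
  y1, y2, y3, y4, y5 ≥ 0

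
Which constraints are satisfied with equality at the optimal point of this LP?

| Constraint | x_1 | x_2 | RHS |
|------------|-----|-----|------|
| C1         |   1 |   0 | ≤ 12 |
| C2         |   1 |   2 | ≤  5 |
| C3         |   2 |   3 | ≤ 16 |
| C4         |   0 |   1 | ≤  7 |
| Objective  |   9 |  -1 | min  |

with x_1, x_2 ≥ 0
Optimal: x_1 = 0, x_2 = 2.5
Binding: C2, x_1 ≥ 0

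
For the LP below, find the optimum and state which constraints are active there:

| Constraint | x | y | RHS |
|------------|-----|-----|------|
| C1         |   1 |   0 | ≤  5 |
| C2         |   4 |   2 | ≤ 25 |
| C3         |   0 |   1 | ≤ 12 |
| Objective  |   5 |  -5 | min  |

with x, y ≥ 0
Optimal: x = 0, y = 12
Binding: C3, x ≥ 0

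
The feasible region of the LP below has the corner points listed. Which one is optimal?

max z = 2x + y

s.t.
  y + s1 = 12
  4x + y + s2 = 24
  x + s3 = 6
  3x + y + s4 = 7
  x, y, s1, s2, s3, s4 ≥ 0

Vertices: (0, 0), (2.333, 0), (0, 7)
Evaluating z = 2x + y at each vertex:
  (0, 0): z = 0
  (2.333, 0): z = 4.667
  (0, 7): z = 7

The largest value is z = 7, attained at (0, 7).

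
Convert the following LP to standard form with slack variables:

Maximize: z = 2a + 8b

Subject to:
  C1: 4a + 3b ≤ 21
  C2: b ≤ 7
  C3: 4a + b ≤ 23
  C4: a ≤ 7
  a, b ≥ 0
max z = 2a + 8b

s.t.
  4a + 3b + s1 = 21
  b + s2 = 7
  4a + b + s3 = 23
  a + s4 = 7
  a, b, s1, s2, s3, s4 ≥ 0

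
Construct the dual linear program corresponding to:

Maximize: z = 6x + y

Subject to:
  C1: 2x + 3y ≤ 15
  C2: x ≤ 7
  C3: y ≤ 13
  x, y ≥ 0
Minimize: z = 15y1 + 7y2 + 13y3

Subject to:
  C1: -2y1 - y2 ≤ -6
  C2: -3y1 - y3 ≤ -1
  y1, y2, y3 ≥ 0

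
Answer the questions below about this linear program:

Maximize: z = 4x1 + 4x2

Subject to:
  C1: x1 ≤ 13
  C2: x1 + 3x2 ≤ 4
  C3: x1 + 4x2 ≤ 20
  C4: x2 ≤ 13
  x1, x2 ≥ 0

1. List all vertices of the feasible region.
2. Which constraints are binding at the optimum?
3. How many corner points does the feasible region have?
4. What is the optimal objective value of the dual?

1. (0, 0), (4, 0), (0, 1.333)
2. C2, x2 ≥ 0
3. 3
4. 16 (by strong duality, equal to the primal optimum)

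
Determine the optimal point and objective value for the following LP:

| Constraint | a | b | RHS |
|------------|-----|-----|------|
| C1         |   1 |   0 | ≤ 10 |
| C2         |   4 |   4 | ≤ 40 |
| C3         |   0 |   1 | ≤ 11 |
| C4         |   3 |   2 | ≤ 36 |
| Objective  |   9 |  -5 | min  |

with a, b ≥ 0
a = 0, b = 10, z = -50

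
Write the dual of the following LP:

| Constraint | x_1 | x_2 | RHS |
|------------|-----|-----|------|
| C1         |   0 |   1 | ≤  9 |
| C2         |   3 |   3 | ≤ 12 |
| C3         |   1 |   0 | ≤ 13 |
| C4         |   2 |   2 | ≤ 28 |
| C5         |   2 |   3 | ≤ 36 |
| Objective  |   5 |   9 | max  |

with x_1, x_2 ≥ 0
Minimize: z = 9y1 + 12y2 + 13y3 + 28y4 + 36y5

Subject to:
  C1: -3y2 - y3 - 2y4 - 2y5 ≤ -5
  C2: -y1 - 3y2 - 2y4 - 3y5 ≤ -9
  y1, y2, y3, y4, y5 ≥ 0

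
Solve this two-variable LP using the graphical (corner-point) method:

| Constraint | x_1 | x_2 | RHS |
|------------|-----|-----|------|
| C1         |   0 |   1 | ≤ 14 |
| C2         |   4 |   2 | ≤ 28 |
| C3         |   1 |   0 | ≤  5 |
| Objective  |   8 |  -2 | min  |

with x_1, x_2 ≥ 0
Each vertex is the intersection of two constraint boundaries that also satisfies all remaining constraints:
  x_1 = 0 and x_2 = 0 → (0, 0)
  x_1 = 5 and x_2 = 0 → (5, 0)
  4x_1 + 2x_2 = 28 and x_1 = 5 → (5, 4)
  x_2 = 14 and 4x_1 + 2x_2 = 28 → (0, 14)

Evaluating z = 8x_1 - 2x_2 at each vertex:
  (0, 0): z = 0
  (5, 0): z = 40
  (5, 4): z = 32
  (0, 14): z = -28

The minimum is at (0, 14) with z = -28.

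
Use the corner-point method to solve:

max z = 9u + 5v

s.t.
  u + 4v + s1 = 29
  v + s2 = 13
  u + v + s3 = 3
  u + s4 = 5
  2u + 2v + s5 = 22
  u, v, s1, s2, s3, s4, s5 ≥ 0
Each vertex is the intersection of two constraint boundaries that also satisfies all remaining constraints:
  u = 0 and v = 0 → (0, 0)
  u + v = 3 and v = 0 → (3, 0)
  u + v = 3 and u = 0 → (0, 3)

Evaluating z = 9u + 5v at each vertex:
  (0, 0): z = 0
  (3, 0): z = 27
  (0, 3): z = 15

The maximum is at (3, 0) with z = 27.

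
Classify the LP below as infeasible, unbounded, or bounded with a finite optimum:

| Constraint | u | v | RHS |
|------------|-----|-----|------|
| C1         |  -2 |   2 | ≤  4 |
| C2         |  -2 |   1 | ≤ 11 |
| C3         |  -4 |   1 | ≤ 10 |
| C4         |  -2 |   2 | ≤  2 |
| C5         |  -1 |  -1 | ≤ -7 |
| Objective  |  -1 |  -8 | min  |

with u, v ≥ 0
Feasible point: (3, 4) satisfies every constraint, so the LP is feasible.
Direction d = (1, 0): for each constraint row a, a·d ≤ 0 —
  (-2)(1) + (2)(0) = -2 ≤ 0
  (-2)(1) + (1)(0) = -2 ≤ 0
  (-4)(1) + (1)(0) = -4 ≤ 0
  (-2)(1) + (2)(0) = -2 ≤ 0
  (-1)(1) + (-1)(0) = -1 ≤ 0
and d ≥ 0, so (3, 4) + t·d stays feasible for every t ≥ 0. Along this ray z = -u - 8v changes by -1 per unit t, so z → −∞.

Unbounded — the objective can decrease without bound over the feasible region.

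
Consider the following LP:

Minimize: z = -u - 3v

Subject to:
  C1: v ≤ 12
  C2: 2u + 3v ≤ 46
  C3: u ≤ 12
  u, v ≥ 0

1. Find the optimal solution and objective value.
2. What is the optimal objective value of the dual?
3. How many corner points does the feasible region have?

1. u = 5, v = 12, z = -41
2. -41 (by strong duality, equal to the primal optimum)
3. 5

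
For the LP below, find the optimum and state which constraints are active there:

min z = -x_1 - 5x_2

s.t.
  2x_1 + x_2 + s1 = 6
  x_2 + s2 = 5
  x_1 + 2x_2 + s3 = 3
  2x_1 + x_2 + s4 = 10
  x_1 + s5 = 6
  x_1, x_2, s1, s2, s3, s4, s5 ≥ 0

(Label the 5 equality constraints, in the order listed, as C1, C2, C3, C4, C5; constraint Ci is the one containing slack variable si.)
Optimal: x_1 = 0, x_2 = 1.5
Binding: C3, x_1 ≥ 0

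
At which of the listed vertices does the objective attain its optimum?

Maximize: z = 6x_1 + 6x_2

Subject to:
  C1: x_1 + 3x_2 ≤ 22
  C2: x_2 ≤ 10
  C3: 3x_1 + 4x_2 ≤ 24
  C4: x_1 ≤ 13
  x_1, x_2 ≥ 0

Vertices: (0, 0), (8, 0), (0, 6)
Evaluating z = 6x_1 + 6x_2 at each vertex:
  (0, 0): z = 0
  (8, 0): z = 48
  (0, 6): z = 36

The largest value is z = 48, attained at (8, 0).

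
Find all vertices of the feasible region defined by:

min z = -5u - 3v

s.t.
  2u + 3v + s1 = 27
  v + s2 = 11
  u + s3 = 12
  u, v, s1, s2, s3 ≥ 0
Each vertex is the intersection of two constraint boundaries that also satisfies all remaining constraints:
  u = 0 and v = 0 → (0, 0)
  u = 12 and v = 0 → (12, 0)
  2u + 3v = 27 and u = 12 → (12, 1)
  2u + 3v = 27 and u = 0 → (0, 9)

Vertices: (0, 0), (12, 0), (12, 1), (0, 9)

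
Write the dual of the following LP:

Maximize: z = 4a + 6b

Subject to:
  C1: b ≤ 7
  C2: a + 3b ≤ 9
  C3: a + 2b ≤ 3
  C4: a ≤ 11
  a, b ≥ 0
Minimize: z = 7y1 + 9y2 + 3y3 + 11y4

Subject to:
  C1: -y2 - y3 - y4 ≤ -4
  C2: -y1 - 3y2 - 2y3 ≤ -6
  y1, y2, y3, y4 ≥ 0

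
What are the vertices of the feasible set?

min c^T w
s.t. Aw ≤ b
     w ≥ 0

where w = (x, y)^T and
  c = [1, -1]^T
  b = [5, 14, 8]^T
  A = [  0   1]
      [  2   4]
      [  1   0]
Each vertex is the intersection of two constraint boundaries that also satisfies all remaining constraints:
  x = 0 and y = 0 → (0, 0)
  2x + 4y = 14 and y = 0 → (7, 0)
  2x + 4y = 14 and x = 0 → (0, 3.5)

Vertices: (0, 0), (7, 0), (0, 3.5)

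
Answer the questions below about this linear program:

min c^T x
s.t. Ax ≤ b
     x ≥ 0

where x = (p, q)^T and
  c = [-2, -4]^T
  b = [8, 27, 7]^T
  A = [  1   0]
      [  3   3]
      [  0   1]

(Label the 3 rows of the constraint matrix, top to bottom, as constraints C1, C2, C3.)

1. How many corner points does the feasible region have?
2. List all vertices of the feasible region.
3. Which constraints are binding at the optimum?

1. 5
2. (0, 0), (8, 0), (8, 1), (2, 7), (0, 7)
3. C2, C3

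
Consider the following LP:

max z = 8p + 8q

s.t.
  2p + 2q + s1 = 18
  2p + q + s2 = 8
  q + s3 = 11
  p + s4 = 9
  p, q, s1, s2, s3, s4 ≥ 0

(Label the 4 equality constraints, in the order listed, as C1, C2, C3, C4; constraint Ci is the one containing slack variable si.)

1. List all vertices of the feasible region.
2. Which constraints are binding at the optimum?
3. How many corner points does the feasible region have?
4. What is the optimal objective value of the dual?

1. (0, 0), (4, 0), (0, 8)
2. C2, p ≥ 0
3. 3
4. 64 (by strong duality, equal to the primal optimum)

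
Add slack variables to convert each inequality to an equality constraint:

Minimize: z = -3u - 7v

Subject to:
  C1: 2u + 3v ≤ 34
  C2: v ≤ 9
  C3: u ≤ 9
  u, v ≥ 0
min z = -3u - 7v

s.t.
  2u + 3v + s1 = 34
  v + s2 = 9
  u + s3 = 9
  u, v, s1, s2, s3 ≥ 0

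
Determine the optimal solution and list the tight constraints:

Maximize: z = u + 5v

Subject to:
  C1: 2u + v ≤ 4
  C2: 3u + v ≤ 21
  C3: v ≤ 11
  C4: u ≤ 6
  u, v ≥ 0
Optimal: u = 0, v = 4
Binding: C1, u ≥ 0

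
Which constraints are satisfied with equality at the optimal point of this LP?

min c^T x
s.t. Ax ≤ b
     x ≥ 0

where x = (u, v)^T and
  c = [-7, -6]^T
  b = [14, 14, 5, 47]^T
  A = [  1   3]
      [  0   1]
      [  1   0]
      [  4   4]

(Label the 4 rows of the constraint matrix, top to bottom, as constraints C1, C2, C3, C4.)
Optimal: u = 5, v = 3
Binding: C1, C3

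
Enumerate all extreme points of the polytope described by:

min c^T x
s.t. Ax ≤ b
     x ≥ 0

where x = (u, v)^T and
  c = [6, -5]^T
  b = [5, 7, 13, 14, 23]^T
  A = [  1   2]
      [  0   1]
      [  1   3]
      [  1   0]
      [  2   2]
Each vertex is the intersection of two constraint boundaries that also satisfies all remaining constraints:
  u = 0 and v = 0 → (0, 0)
  u + 2v = 5 and v = 0 → (5, 0)
  u + 2v = 5 and u = 0 → (0, 2.5)

Vertices: (0, 0), (5, 0), (0, 2.5)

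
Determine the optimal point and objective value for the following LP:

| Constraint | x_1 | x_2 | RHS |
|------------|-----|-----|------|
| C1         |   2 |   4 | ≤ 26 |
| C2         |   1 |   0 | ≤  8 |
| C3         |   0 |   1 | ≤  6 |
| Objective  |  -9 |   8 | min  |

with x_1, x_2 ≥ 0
x_1 = 8, x_2 = 0, z = -72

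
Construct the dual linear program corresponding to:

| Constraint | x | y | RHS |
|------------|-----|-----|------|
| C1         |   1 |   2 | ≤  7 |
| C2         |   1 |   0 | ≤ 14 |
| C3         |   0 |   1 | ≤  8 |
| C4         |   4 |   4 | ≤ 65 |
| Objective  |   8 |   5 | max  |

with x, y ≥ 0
Minimize: z = 7y1 + 14y2 + 8y3 + 65y4

Subject to:
  C1: -y1 - y2 - 4y4 ≤ -8
  C2: -2y1 - y3 - 4y4 ≤ -5
  y1, y2, y3, y4 ≥ 0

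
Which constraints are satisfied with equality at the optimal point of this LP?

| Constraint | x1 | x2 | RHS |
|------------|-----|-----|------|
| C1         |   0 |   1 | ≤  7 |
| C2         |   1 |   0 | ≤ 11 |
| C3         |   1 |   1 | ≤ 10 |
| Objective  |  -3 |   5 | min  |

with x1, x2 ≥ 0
Optimal: x1 = 10, x2 = 0
Slack at optimum:
  C1: slack = 7
  C2: slack = 1
  C3: slack = 0 (binding)
  x1 ≥ 0: x1 = 10
  x2 ≥ 0: x2 = 0 (binding)
Binding constraints: C3, x2 ≥ 0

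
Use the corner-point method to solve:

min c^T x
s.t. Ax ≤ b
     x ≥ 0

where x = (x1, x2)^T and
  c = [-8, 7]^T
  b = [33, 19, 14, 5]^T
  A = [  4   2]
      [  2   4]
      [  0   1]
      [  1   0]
Each vertex is the intersection of two constraint boundaries that also satisfies all remaining constraints:
  x1 = 0 and x2 = 0 → (0, 0)
  x1 = 5 and x2 = 0 → (5, 0)
  2x1 + 4x2 = 19 and x1 = 5 → (5, 2.25)
  2x1 + 4x2 = 19 and x1 = 0 → (0, 4.75)

Evaluating z = -8x1 + 7x2 at each vertex:
  (0, 0): z = 0
  (5, 0): z = -40
  (5, 2.25): z = -24.25
  (0, 4.75): z = 33.25

The minimum is at (5, 0) with z = -40.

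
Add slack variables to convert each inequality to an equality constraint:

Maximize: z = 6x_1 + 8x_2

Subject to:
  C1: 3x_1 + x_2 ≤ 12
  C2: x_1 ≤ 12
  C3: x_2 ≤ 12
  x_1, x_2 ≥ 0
max z = 6x_1 + 8x_2

s.t.
  3x_1 + x_2 + s1 = 12
  x_1 + s2 = 12
  x_2 + s3 = 12
  x_1, x_2, s1, s2, s3 ≥ 0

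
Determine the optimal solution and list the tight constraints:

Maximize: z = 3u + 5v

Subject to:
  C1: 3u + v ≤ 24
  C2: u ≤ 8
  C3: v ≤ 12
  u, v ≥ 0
Optimal: u = 4, v = 12
Slack at optimum:
  C1: slack = 0 (binding)
  C2: slack = 4
  C3: slack = 0 (binding)
  u ≥ 0: u = 4
  v ≥ 0: v = 12
Binding constraints: C1, C3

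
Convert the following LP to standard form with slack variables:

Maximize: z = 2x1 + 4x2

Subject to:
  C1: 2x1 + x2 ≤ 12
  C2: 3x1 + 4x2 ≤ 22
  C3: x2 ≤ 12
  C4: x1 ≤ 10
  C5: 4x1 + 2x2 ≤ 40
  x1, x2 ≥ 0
max z = 2x1 + 4x2

s.t.
  2x1 + x2 + s1 = 12
  3x1 + 4x2 + s2 = 22
  x2 + s3 = 12
  x1 + s4 = 10
  4x1 + 2x2 + s5 = 40
  x1, x2, s1, s2, s3, s4, s5 ≥ 0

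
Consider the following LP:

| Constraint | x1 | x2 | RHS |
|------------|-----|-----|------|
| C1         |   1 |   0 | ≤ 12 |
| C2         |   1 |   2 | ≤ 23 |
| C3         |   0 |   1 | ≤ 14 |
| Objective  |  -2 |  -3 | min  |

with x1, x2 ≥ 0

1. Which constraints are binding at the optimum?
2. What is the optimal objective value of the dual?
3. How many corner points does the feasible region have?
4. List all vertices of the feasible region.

1. C1, C2
2. -40.5 (by strong duality, equal to the primal optimum)
3. 4
4. (0, 0), (12, 0), (12, 5.5), (0, 11.5)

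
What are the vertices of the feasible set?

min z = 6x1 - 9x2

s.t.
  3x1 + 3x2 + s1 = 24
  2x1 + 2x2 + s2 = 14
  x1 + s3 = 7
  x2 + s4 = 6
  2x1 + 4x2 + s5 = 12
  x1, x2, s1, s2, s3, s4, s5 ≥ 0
Each vertex is the intersection of two constraint boundaries that also satisfies all remaining constraints:
  x1 = 0 and x2 = 0 → (0, 0)
  2x1 + 4x2 = 12 and x2 = 0 → (6, 0)
  2x1 + 4x2 = 12 and x1 = 0 → (0, 3)

Vertices: (0, 0), (6, 0), (0, 3)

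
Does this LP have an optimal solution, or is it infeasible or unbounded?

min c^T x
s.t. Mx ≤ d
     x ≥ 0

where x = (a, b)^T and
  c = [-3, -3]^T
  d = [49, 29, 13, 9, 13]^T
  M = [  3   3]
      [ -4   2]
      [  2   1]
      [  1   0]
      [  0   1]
The point (0, 13) satisfies every constraint, so the LP is feasible; the constraints give a ≤ 9 and b ≤ 13, which with a, b ≥ 0 keep the feasible region inside a bounded box. A feasible, bounded LP attains a finite optimum at a vertex.

Evaluating z = -3a - 3b at each vertex:
  (0, 0): z = 0
  (6.5, 0): z = -19.5
  (0, 13): z = -39

Feasible with finite optimum z* = -39 at (0, 13).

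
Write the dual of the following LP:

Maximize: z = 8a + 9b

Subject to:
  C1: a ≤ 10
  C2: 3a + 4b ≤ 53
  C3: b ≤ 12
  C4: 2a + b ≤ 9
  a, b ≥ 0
Minimize: z = 10y1 + 53y2 + 12y3 + 9y4

Subject to:
  C1: -y1 - 3y2 - 2y4 ≤ -8
  C2: -4y2 - y3 - y4 ≤ -9
  y1, y2, y3, y4 ≥ 0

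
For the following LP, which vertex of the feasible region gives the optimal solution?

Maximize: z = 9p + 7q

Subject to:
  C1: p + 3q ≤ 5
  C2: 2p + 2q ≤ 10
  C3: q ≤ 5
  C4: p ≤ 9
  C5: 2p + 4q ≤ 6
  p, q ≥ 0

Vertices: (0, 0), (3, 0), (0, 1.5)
(3, 0) with z = 27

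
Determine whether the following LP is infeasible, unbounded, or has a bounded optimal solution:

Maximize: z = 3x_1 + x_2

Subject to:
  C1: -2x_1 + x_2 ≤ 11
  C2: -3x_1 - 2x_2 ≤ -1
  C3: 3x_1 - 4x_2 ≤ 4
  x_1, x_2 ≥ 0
Feasible point: (0, 1) satisfies every constraint, so the LP is feasible.
Direction d = (1, 1): for each constraint row a, a·d ≤ 0 —
  (-2)(1) + (1)(1) = -1 ≤ 0
  (-3)(1) + (-2)(1) = -5 ≤ 0
  (3)(1) + (-4)(1) = -1 ≤ 0
and d ≥ 0, so (0, 1) + t·d stays feasible for every t ≥ 0. Along this ray z = 3x_1 + x_2 changes by 4 per unit t, so z → +∞.

Unbounded — the objective can increase without bound over the feasible region.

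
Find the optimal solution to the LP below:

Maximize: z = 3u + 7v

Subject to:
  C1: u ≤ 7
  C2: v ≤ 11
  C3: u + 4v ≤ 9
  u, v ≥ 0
u = 7, v = 0.5, z = 24.5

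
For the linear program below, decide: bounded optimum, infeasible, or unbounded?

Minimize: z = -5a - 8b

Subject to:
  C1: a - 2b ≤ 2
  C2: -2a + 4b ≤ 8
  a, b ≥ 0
Feasible point: (0, 0) satisfies every constraint, so the LP is feasible.
Direction d = (2, 1): for each constraint row a, a·d ≤ 0 —
  (1)(2) + (-2)(1) = 0 ≤ 0
  (-2)(2) + (4)(1) = 0 ≤ 0
and d ≥ 0, so (0, 0) + t·d stays feasible for every t ≥ 0. Along this ray z = -5a - 8b changes by -18 per unit t, so z → −∞.

Unbounded — the objective can decrease without bound over the feasible region.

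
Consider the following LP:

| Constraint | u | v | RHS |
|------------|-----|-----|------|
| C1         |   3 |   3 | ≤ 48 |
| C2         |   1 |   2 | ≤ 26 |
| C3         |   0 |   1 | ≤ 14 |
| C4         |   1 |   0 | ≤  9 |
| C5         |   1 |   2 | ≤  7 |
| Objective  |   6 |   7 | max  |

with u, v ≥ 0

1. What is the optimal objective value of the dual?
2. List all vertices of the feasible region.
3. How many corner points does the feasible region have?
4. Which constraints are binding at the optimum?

1. 42 (by strong duality, equal to the primal optimum)
2. (0, 0), (7, 0), (0, 3.5)
3. 3
4. C5, v ≥ 0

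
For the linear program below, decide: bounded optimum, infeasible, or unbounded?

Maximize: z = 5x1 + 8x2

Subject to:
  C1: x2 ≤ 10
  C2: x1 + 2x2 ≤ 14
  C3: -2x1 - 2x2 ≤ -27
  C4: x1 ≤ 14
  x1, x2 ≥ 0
The point (14, 0) satisfies every constraint, so the LP is feasible; the constraints give x1 ≤ 14 and x2 ≤ 10, which with x1, x2 ≥ 0 keep the feasible region inside a bounded box. A feasible, bounded LP attains a finite optimum at a vertex.

Bounded optimum: z* = 70 at (14, 0).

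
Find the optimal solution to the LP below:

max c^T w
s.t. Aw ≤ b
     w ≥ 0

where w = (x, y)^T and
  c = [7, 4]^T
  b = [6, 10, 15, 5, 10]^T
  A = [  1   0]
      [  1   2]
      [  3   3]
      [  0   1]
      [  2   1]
x = 5, y = 0, z = 35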